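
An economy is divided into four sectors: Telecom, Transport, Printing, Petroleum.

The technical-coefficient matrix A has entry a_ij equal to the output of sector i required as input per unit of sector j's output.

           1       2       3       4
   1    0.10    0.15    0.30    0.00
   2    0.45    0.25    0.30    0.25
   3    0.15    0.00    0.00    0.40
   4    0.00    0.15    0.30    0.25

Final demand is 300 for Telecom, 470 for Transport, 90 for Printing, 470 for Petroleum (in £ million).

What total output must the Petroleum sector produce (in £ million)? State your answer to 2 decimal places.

I − A =
  [   0.90    -0.15    -0.30     0.00]
  [  -0.45     0.75    -0.30    -0.25]
  [  -0.15     0.00     1.00    -0.40]
  [   0.00    -0.15    -0.30     0.75]
Compute the cofactors C_ij = (−1)^(i+j)·(3×3 minor ij) of I−A; the adjugate is their transpose:
adj(I−A) = Cᵀ =
  [ 0.417000   0.112500   0.202500   0.145500]
  [ 0.328500   0.533250   0.371250   0.375750]
  [ 0.105750   0.070875   0.421875   0.248625]
  [ 0.108000   0.135000   0.243000   0.567000]
det(I−A) = Σ_j (I−A)_1j·C_1j = (0.90)(0.417000) + (-0.15)(0.328500) + (-0.30)(0.105750) + (0.00)(0.108000) = 0.2943
(I − A)⁻¹ = adj(I−A) / det(I−A) ≈
  [   1.4169     0.3823     0.6881     0.4944]
  [   1.1162     1.8119     1.2615     1.2768]
  [   0.3593     0.2408     1.4335     0.8448]
  [   0.3670     0.4587     0.8257     1.9266]
x = (I − A)⁻¹ d = adj(I−A)·d / det(I−A), with det(I−A) = 0.2943:
  x_1 = (0.417000·300 + 0.112500·470 + 0.202500·90 + 0.145500·470) / 0.2943 = 264.585 / 0.2943 ≈ 899.03
  x_2 = (0.328500·300 + 0.533250·470 + 0.371250·90 + 0.375750·470) / 0.2943 = 559.1925 / 0.2943 ≈ 1900.08
  x_3 = (0.105750·300 + 0.070875·470 + 0.421875·90 + 0.248625·470) / 0.2943 = 219.85875 / 0.2943 ≈ 747.06
  x_4 = (0.108000·300 + 0.135000·470 + 0.243000·90 + 0.567000·470) / 0.2943 = 384.21 / 0.2943 ≈ 1305.50

x_4 = 1305.50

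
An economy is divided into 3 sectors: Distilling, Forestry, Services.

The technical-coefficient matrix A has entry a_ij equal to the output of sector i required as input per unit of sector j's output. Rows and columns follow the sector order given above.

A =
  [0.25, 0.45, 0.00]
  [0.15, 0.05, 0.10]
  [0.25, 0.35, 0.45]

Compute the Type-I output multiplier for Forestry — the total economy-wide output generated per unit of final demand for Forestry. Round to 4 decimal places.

m_2 = 3.2624

I − A =
  [   0.75    -0.45     0.00]
  [  -0.15     0.95    -0.10]
  [  -0.25    -0.35     0.55]
Cofactors of I−A, C_ij = (−1)^(i+j)·(minor ij) (rows/columns in the sector order above):
  C_11 = (0.95)(0.55) − (-0.10)(-0.35) = 0.4875
  C_12 = −[(-0.15)(0.55) − (-0.10)(-0.25)] = 0.1075
  C_13 = (-0.15)(-0.35) − (0.95)(-0.25) = 0.2900
  C_21 = −[(-0.45)(0.55) − (0.00)(-0.35)] = 0.2475
  C_22 = (0.75)(0.55) − (0.00)(-0.25) = 0.4125
  C_23 = −[(0.75)(-0.35) − (-0.45)(-0.25)] = 0.3750
  C_31 = (-0.45)(-0.10) − (0.00)(0.95) = 0.0450
  C_32 = −[(0.75)(-0.10) − (0.00)(-0.15)] = 0.0750
  C_33 = (0.75)(0.95) − (-0.45)(-0.15) = 0.6450
det(I−A) = Σ_j (I−A)_1j·C_1j = (0.75)(0.4875) + (-0.45)(0.1075) + (0.00)(0.2900) = 0.31725
adj(I−A) = Cᵀ =
  [ 0.4875   0.2475   0.0450]
  [ 0.1075   0.4125   0.0750]
  [ 0.2900   0.3750   0.6450]
(I − A)⁻¹ = adj(I−A) / det(I−A) ≈
  [   1.53664     0.78014     0.14184]
  [   0.33885     1.30024     0.23641]
  [   0.91411     1.18203     2.03310]
The output multiplier for sector j is the column-j sum of the Leontief inverse (I − A)⁻¹ = adj(I−A) / det(I−A).
Column 2 of adj(I−A): (0.2475, 0.4125, 0.3750); det(I−A) = 0.31725.
m_2 = (0.2475 + 0.4125 + 0.3750) / 0.31725 = 1.035 / 0.31725 ≈ 3.2624.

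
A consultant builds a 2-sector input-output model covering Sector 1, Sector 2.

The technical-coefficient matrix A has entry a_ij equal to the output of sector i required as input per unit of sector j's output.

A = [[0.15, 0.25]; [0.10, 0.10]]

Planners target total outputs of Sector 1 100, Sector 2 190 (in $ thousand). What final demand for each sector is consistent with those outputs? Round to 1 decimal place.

d_1 = 37.5, d_2 = 161.0

I − A =
  [   0.85    -0.25]
  [  -0.10     0.90]
d = (I − A) x:
  d_1 = (+0.85)·100 + (-0.25)·190 = 37.5
  d_2 = (-0.10)·100 + (+0.90)·190 = 161.0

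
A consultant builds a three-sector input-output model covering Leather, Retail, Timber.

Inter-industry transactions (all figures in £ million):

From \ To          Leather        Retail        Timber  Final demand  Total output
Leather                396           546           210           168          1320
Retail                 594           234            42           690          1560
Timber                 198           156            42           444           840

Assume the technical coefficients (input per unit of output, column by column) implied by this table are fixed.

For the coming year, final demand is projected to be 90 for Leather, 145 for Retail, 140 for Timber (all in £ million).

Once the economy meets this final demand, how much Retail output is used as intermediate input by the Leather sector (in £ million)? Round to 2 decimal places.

Technical coefficients a_ij = z_ij / X_j:
  a_11 = 396/1320 = 0.30, a_21 = 594/1320 = 0.45, a_31 = 198/1320 = 0.15
  a_12 = 546/1560 = 0.35, a_22 = 234/1560 = 0.15, a_32 = 156/1560 = 0.10
  a_13 = 210/840 = 0.25, a_23 = 42/840 = 0.05, a_33 = 42/840 = 0.05
I − A =
  [   0.70    -0.35    -0.25]
  [  -0.45     0.85    -0.05]
  [  -0.15    -0.10     0.95]
Cofactors of I−A, C_ij = (−1)^(i+j)·(minor ij) (rows/columns in the sector order above):
  C_11 = (0.85)(0.95) − (-0.05)(-0.10) = 0.8025
  C_12 = −[(-0.45)(0.95) − (-0.05)(-0.15)] = 0.4350
  C_13 = (-0.45)(-0.10) − (0.85)(-0.15) = 0.1725
  C_21 = −[(-0.35)(0.95) − (-0.25)(-0.10)] = 0.3575
  C_22 = (0.70)(0.95) − (-0.25)(-0.15) = 0.6275
  C_23 = −[(0.70)(-0.10) − (-0.35)(-0.15)] = 0.1225
  C_31 = (-0.35)(-0.05) − (-0.25)(0.85) = 0.2300
  C_32 = −[(0.70)(-0.05) − (-0.25)(-0.45)] = 0.1475
  C_33 = (0.70)(0.85) − (-0.35)(-0.45) = 0.4375
det(I−A) = Σ_j (I−A)_1j·C_1j = (0.70)(0.8025) + (-0.35)(0.4350) + (-0.25)(0.1725) = 0.366375
adj(I−A) = Cᵀ =
  [ 0.8025   0.3575   0.2300]
  [ 0.4350   0.6275   0.1475]
  [ 0.1725   0.1225   0.4375]
(I − A)⁻¹ = adj(I−A) / det(I−A) ≈
  [   2.1904     0.9758     0.6278]
  [   1.1873     1.7127     0.4026]
  [   0.4708     0.3344     1.1941]
First solve x = (I − A)⁻¹ d = adj(I−A)·d / det(I−A); in particular x_1 = (0.8025·90 + 0.3575·145 + 0.2300·140) / 0.366375 = 156.2625 / 0.366375 ≈ 426.5097.
Intermediate flow from 2 to 1: z_21 = a_21 · x_1 = 0.45 × 156.2625 / 0.366375 = 70.318125 / 0.366375 ≈ 191.93.

z_21 = 191.93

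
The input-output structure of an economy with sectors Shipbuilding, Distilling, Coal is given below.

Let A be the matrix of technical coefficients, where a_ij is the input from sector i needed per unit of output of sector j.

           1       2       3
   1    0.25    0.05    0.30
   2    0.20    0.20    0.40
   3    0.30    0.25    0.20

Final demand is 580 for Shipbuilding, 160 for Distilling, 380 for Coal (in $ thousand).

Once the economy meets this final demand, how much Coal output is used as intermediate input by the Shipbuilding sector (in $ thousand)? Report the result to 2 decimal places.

I − A =
  [   0.75    -0.05    -0.30]
  [  -0.20     0.80    -0.40]
  [  -0.30    -0.25     0.80]
Cofactors of I−A, C_ij = (−1)^(i+j)·(minor ij) (rows/columns in the sector order above):
  C_11 = (0.80)(0.80) − (-0.40)(-0.25) = 0.5400
  C_12 = −[(-0.20)(0.80) − (-0.40)(-0.30)] = 0.2800
  C_13 = (-0.20)(-0.25) − (0.80)(-0.30) = 0.2900
  C_21 = −[(-0.05)(0.80) − (-0.30)(-0.25)] = 0.1150
  C_22 = (0.75)(0.80) − (-0.30)(-0.30) = 0.5100
  C_23 = −[(0.75)(-0.25) − (-0.05)(-0.30)] = 0.2025
  C_31 = (-0.05)(-0.40) − (-0.30)(0.80) = 0.2600
  C_32 = −[(0.75)(-0.40) − (-0.30)(-0.20)] = 0.3600
  C_33 = (0.75)(0.80) − (-0.05)(-0.20) = 0.5900
det(I−A) = Σ_j (I−A)_1j·C_1j = (0.75)(0.5400) + (-0.05)(0.2800) + (-0.30)(0.2900) = 0.3040
adj(I−A) = Cᵀ =
  [ 0.5400   0.1150   0.2600]
  [ 0.2800   0.5100   0.3600]
  [ 0.2900   0.2025   0.5900]
(I − A)⁻¹ = adj(I−A) / det(I−A) ≈
  [   1.7763     0.3783     0.8553]
  [   0.9211     1.6776     1.1842]
  [   0.9539     0.6661     1.9408]
First solve x = (I − A)⁻¹ d = adj(I−A)·d / det(I−A); in particular x_1 = (0.5400·580 + 0.1150·160 + 0.2600·380) / 0.3040 = 430.40 / 0.3040 ≈ 1415.7895.
Intermediate flow from 3 to 1: z_31 = a_31 · x_1 = 0.30 × 430.40 / 0.3040 = 129.12 / 0.3040 ≈ 424.74.

z_31 = 424.74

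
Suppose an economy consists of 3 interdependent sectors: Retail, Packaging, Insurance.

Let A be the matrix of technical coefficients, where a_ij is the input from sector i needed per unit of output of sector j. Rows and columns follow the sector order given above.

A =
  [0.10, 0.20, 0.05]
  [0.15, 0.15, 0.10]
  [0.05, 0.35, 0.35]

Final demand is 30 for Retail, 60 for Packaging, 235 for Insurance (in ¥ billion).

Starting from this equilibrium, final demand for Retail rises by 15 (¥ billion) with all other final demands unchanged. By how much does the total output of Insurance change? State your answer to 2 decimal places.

I − A =
  [   0.90    -0.20    -0.05]
  [  -0.15     0.85    -0.10]
  [  -0.05    -0.35     0.65]
Cofactors of I−A, C_ij = (−1)^(i+j)·(minor ij) (rows/columns in the sector order above):
  C_11 = (0.85)(0.65) − (-0.10)(-0.35) = 0.5175
  C_12 = −[(-0.15)(0.65) − (-0.10)(-0.05)] = 0.1025
  C_13 = (-0.15)(-0.35) − (0.85)(-0.05) = 0.0950
  C_21 = −[(-0.20)(0.65) − (-0.05)(-0.35)] = 0.1475
  C_22 = (0.90)(0.65) − (-0.05)(-0.05) = 0.5825
  C_23 = −[(0.90)(-0.35) − (-0.20)(-0.05)] = 0.3250
  C_31 = (-0.20)(-0.10) − (-0.05)(0.85) = 0.0625
  C_32 = −[(0.90)(-0.10) − (-0.05)(-0.15)] = 0.0975
  C_33 = (0.90)(0.85) − (-0.20)(-0.15) = 0.7350
det(I−A) = Σ_j (I−A)_1j·C_1j = (0.90)(0.5175) + (-0.20)(0.1025) + (-0.05)(0.0950) = 0.4405
adj(I−A) = Cᵀ =
  [ 0.5175   0.1475   0.0625]
  [ 0.1025   0.5825   0.0975]
  [ 0.0950   0.3250   0.7350]
(I − A)⁻¹ = adj(I−A) / det(I−A) ≈
  [   1.1748     0.3348     0.1419]
  [   0.2327     1.3224     0.2213]
  [   0.2157     0.7378     1.6686]
Δx = (I − A)⁻¹ Δd with Δd having +15 in the Retail component and 0 elsewhere.
So Δx_I = L_IR · (+15), where L_IR = adj(I−A)_IR / det(I−A) = 0.0950 / 0.4405.
Δx_I = 0.0950 × (+15) / 0.4405 = 1.425 / 0.4405 ≈ 3.23.

Δx_I = 3.23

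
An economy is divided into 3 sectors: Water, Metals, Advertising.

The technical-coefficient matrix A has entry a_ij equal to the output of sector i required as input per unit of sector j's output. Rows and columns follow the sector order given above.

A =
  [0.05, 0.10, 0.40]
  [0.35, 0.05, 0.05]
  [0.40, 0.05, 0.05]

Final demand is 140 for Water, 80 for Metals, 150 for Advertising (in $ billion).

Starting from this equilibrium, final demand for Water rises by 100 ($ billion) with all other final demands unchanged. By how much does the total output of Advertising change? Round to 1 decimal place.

Δx_A = 60.2

I − A =
  [   0.95    -0.10    -0.40]
  [  -0.35     0.95    -0.05]
  [  -0.40    -0.05     0.95]
Cofactors of I−A, C_ij = (−1)^(i+j)·(minor ij) (rows/columns in the sector order above):
  C_11 = (0.95)(0.95) − (-0.05)(-0.05) = 0.9000
  C_12 = −[(-0.35)(0.95) − (-0.05)(-0.40)] = 0.3525
  C_13 = (-0.35)(-0.05) − (0.95)(-0.40) = 0.3975
  C_21 = −[(-0.10)(0.95) − (-0.40)(-0.05)] = 0.1150
  C_22 = (0.95)(0.95) − (-0.40)(-0.40) = 0.7425
  C_23 = −[(0.95)(-0.05) − (-0.10)(-0.40)] = 0.0875
  C_31 = (-0.10)(-0.05) − (-0.40)(0.95) = 0.3850
  C_32 = −[(0.95)(-0.05) − (-0.40)(-0.35)] = 0.1875
  C_33 = (0.95)(0.95) − (-0.10)(-0.35) = 0.8675
det(I−A) = Σ_j (I−A)_1j·C_1j = (0.95)(0.9000) + (-0.10)(0.3525) + (-0.40)(0.3975) = 0.66075
adj(I−A) = Cᵀ =
  [ 0.9000   0.1150   0.3850]
  [ 0.3525   0.7425   0.1875]
  [ 0.3975   0.0875   0.8675]
(I − A)⁻¹ = adj(I−A) / det(I−A) ≈
  [   1.3621     0.1740     0.5827]
  [   0.5335     1.1237     0.2838]
  [   0.6016     0.1324     1.3129]
Δx = (I − A)⁻¹ Δd with Δd having +100 in the Water component and 0 elsewhere.
So Δx_A = L_AW · (+100), where L_AW = adj(I−A)_AW / det(I−A) = 0.3975 / 0.66075.
Δx_A = 0.3975 × (+100) / 0.66075 = 39.75 / 0.66075 ≈ 60.2.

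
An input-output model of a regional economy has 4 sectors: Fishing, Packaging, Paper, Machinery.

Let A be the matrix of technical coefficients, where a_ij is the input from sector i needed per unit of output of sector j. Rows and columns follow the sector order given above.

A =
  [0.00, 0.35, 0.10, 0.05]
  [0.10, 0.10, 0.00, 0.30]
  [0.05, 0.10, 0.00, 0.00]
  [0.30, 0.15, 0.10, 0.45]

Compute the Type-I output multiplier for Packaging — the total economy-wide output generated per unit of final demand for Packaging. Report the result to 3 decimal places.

I − A =
  [   1.00    -0.35    -0.10    -0.05]
  [  -0.10     0.90     0.00    -0.30]
  [  -0.05    -0.10     1.00     0.00]
  [  -0.30    -0.15    -0.10     0.55]
Compute the cofactors C_ij = (−1)^(i+j)·(3×3 minor ij) of I−A; the adjugate is their transpose:
adj(I−A) = Cᵀ =
  [ 0.4470   0.2060   0.0600   0.1530]
  [ 0.1465   0.5320   0.0450   0.3035]
  [ 0.0370   0.0635   0.3850   0.0380]
  [ 0.2905   0.2690   0.1150   0.8595]
det(I−A) = Σ_j (I−A)_1j·C_1j = (1.00)(0.4470) + (-0.35)(0.1465) + (-0.10)(0.0370) + (-0.05)(0.2905) = 0.3775
(I − A)⁻¹ = adj(I−A) / det(I−A) ≈
  [   1.1841     0.5457     0.1589     0.4053]
  [   0.3881     1.4093     0.1192     0.8040]
  [   0.0980     0.1682     1.0199     0.1007]
  [   0.7695     0.7126     0.3046     2.2768]
The output multiplier for sector j is the column-j sum of the Leontief inverse (I − A)⁻¹ = adj(I−A) / det(I−A).
Column 2 of adj(I−A): (0.2060, 0.5320, 0.0635, 0.2690); det(I−A) = 0.3775.
m_2 = (0.2060 + 0.5320 + 0.0635 + 0.2690) / 0.3775 = 1.0705 / 0.3775 ≈ 2.836.

m_2 = 2.836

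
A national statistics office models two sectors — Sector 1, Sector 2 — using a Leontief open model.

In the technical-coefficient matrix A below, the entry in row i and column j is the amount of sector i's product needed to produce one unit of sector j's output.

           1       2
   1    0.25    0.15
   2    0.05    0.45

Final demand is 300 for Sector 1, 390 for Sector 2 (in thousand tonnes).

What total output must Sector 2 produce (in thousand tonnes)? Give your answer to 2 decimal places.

x_2 = 759.26

I − A =
  [   0.75    -0.15]
  [  -0.05     0.55]
det(I−A) = (0.75)(0.55) − (-0.15)(-0.05) = 0.4050
adj(I−A) = [[0.55, 0.15], [0.05, 0.75]]
(I − A)⁻¹ = adj(I−A) / det(I−A) ≈
  [   1.3580     0.3704]
  [   0.1235     1.8519]
x = (I − A)⁻¹ d = adj(I−A)·d / det(I−A), with det(I−A) = 0.4050:
  x_1 = (0.55·300 + 0.15·390) / 0.4050 = 223.50 / 0.4050 ≈ 551.85
  x_2 = (0.05·300 + 0.75·390) / 0.4050 = 307.50 / 0.4050 ≈ 759.26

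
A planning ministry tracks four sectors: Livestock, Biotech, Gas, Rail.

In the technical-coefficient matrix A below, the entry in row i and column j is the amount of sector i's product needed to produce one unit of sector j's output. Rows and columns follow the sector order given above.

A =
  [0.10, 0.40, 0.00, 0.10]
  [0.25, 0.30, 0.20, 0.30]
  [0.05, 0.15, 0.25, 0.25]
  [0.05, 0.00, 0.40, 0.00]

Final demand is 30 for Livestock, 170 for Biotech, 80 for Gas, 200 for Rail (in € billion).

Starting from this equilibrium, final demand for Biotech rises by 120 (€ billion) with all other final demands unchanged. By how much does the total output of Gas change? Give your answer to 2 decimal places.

I − A =
  [   0.90    -0.40     0.00    -0.10]
  [  -0.25     0.70    -0.20    -0.30]
  [  -0.05    -0.15     0.75    -0.25]
  [  -0.05     0.00    -0.40     1.00]
Compute the cofactors C_ij = (−1)^(i+j)·(3×3 minor ij) of I−A; the adjugate is their transpose:
adj(I−A) = Cᵀ =
  [ 0.40700   0.26600   0.15600   0.15950]
  [ 0.19225   0.57925   0.29700   0.26725]
  [ 0.08350   0.15925   0.52050   0.18625]
  [ 0.05375   0.07700   0.21600   0.36650]
det(I−A) = Σ_j (I−A)_1j·C_1j = (0.90)(0.40700) + (-0.40)(0.19225) + (0.00)(0.08350) + (-0.10)(0.05375) = 0.284025
(I − A)⁻¹ = adj(I−A) / det(I−A) ≈
  [   1.4330     0.9365     0.5492     0.5616]
  [   0.6769     2.0394     1.0457     0.9409]
  [   0.2940     0.5607     1.8326     0.6558]
  [   0.1892     0.2711     0.7605     1.2904]
Δx = (I − A)⁻¹ Δd with Δd having +120 in the Biotech component and 0 elsewhere.
So Δx_G = L_GB · (+120), where L_GB = adj(I−A)_GB / det(I−A) = 0.15925 / 0.284025.
Δx_G = 0.15925 × (+120) / 0.284025 = 19.11 / 0.284025 ≈ 67.28.

Δx_G = 67.28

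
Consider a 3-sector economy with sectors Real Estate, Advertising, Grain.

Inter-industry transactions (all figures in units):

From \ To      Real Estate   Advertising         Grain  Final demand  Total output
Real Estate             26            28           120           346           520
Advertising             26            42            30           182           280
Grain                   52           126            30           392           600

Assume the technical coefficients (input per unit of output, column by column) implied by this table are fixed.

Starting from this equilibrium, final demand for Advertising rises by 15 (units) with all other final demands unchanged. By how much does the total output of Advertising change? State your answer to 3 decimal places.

Δx_2 = 18.411

Technical coefficients a_ij = z_ij / X_j:
  a_11 = 26/520 = 0.05, a_21 = 26/520 = 0.05, a_31 = 52/520 = 0.10
  a_12 = 28/280 = 0.10, a_22 = 42/280 = 0.15, a_32 = 126/280 = 0.45
  a_13 = 120/600 = 0.20, a_23 = 30/600 = 0.05, a_33 = 30/600 = 0.05
I − A =
  [   0.95    -0.10    -0.20]
  [  -0.05     0.85    -0.05]
  [  -0.10    -0.45     0.95]
Cofactors of I−A, C_ij = (−1)^(i+j)·(minor ij) (rows/columns in the sector order above):
  C_11 = (0.85)(0.95) − (-0.05)(-0.45) = 0.7850
  C_12 = −[(-0.05)(0.95) − (-0.05)(-0.10)] = 0.0525
  C_13 = (-0.05)(-0.45) − (0.85)(-0.10) = 0.1075
  C_21 = −[(-0.10)(0.95) − (-0.20)(-0.45)] = 0.1850
  C_22 = (0.95)(0.95) − (-0.20)(-0.10) = 0.8825
  C_23 = −[(0.95)(-0.45) − (-0.10)(-0.10)] = 0.4375
  C_31 = (-0.10)(-0.05) − (-0.20)(0.85) = 0.1750
  C_32 = −[(0.95)(-0.05) − (-0.20)(-0.05)] = 0.0575
  C_33 = (0.95)(0.85) − (-0.10)(-0.05) = 0.8025
det(I−A) = Σ_j (I−A)_1j·C_1j = (0.95)(0.7850) + (-0.10)(0.0525) + (-0.20)(0.1075) = 0.7190
adj(I−A) = Cᵀ =
  [ 0.7850   0.1850   0.1750]
  [ 0.0525   0.8825   0.0575]
  [ 0.1075   0.4375   0.8025]
(I − A)⁻¹ = adj(I−A) / det(I−A) ≈
  [   1.0918     0.2573     0.2434]
  [   0.0730     1.2274     0.0800]
  [   0.1495     0.6085     1.1161]
Δx = (I − A)⁻¹ Δd with Δd having +15 in the Advertising component and 0 elsewhere.
So Δx_2 = L_22 · (+15), where L_22 = adj(I−A)_22 / det(I−A) = 0.8825 / 0.7190.
Δx_2 = 0.8825 × (+15) / 0.7190 = 13.2375 / 0.7190 ≈ 18.411.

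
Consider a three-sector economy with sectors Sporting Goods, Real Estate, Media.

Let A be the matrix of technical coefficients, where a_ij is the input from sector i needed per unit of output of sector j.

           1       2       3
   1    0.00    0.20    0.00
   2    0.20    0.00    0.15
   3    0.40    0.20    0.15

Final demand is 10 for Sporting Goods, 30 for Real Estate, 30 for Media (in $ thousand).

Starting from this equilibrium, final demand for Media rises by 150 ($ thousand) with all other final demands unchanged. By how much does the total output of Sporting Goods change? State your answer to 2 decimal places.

Δx_1 = 5.81

I − A =
  [   1.00    -0.20     0.00]
  [  -0.20     1.00    -0.15]
  [  -0.40    -0.20     0.85]
Cofactors of I−A, C_ij = (−1)^(i+j)·(minor ij) (rows/columns in the sector order above):
  C_11 = (1.00)(0.85) − (-0.15)(-0.20) = 0.8200
  C_12 = −[(-0.20)(0.85) − (-0.15)(-0.40)] = 0.2300
  C_13 = (-0.20)(-0.20) − (1.00)(-0.40) = 0.4400
  C_21 = −[(-0.20)(0.85) − (0.00)(-0.20)] = 0.1700
  C_22 = (1.00)(0.85) − (0.00)(-0.40) = 0.8500
  C_23 = −[(1.00)(-0.20) − (-0.20)(-0.40)] = 0.2800
  C_31 = (-0.20)(-0.15) − (0.00)(1.00) = 0.0300
  C_32 = −[(1.00)(-0.15) − (0.00)(-0.20)] = 0.1500
  C_33 = (1.00)(1.00) − (-0.20)(-0.20) = 0.9600
det(I−A) = Σ_j (I−A)_1j·C_1j = (1.00)(0.8200) + (-0.20)(0.2300) + (0.00)(0.4400) = 0.7740
adj(I−A) = Cᵀ =
  [ 0.8200   0.1700   0.0300]
  [ 0.2300   0.8500   0.1500]
  [ 0.4400   0.2800   0.9600]
(I − A)⁻¹ = adj(I−A) / det(I−A) ≈
  [   1.0594     0.2196     0.0388]
  [   0.2972     1.0982     0.1938]
  [   0.5685     0.3618     1.2403]
Δx = (I − A)⁻¹ Δd with Δd having +150 in the Media component and 0 elsewhere.
So Δx_1 = L_13 · (+150), where L_13 = adj(I−A)_13 / det(I−A) = 0.0300 / 0.7740.
Δx_1 = 0.0300 × (+150) / 0.7740 = 4.50 / 0.7740 ≈ 5.81.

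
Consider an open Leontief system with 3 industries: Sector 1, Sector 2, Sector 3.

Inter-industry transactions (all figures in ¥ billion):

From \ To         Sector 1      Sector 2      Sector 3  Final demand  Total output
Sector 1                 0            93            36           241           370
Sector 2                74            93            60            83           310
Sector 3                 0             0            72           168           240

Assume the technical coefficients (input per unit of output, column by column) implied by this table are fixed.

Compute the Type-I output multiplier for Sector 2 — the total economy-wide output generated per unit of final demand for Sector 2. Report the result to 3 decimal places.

m_2 = 2.031

Technical coefficients a_ij = z_ij / X_j:
  a_11 = 0/370 = 0.00, a_21 = 74/370 = 0.20, a_31 = 0/370 = 0.00
  a_12 = 93/310 = 0.30, a_22 = 93/310 = 0.30, a_32 = 0/310 = 0.00
  a_13 = 36/240 = 0.15, a_23 = 60/240 = 0.25, a_33 = 72/240 = 0.30
I − A =
  [   1.00    -0.30    -0.15]
  [  -0.20     0.70    -0.25]
  [   0.00     0.00     0.70]
Cofactors of I−A, C_ij = (−1)^(i+j)·(minor ij) (rows/columns in the sector order above):
  C_11 = (0.70)(0.70) − (-0.25)(0.00) = 0.4900
  C_12 = −[(-0.20)(0.70) − (-0.25)(0.00)] = 0.1400
  C_13 = (-0.20)(0.00) − (0.70)(0.00) = 0.0000
  C_21 = −[(-0.30)(0.70) − (-0.15)(0.00)] = 0.2100
  C_22 = (1.00)(0.70) − (-0.15)(0.00) = 0.7000
  C_23 = −[(1.00)(0.00) − (-0.30)(0.00)] = 0.0000
  C_31 = (-0.30)(-0.25) − (-0.15)(0.70) = 0.1800
  C_32 = −[(1.00)(-0.25) − (-0.15)(-0.20)] = 0.2800
  C_33 = (1.00)(0.70) − (-0.30)(-0.20) = 0.6400
det(I−A) = Σ_j (I−A)_1j·C_1j = (1.00)(0.4900) + (-0.30)(0.1400) + (-0.15)(0.0000) = 0.4480
adj(I−A) = Cᵀ =
  [ 0.4900   0.2100   0.1800]
  [ 0.1400   0.7000   0.2800]
  [ 0.0000   0.0000   0.6400]
(I − A)⁻¹ = adj(I−A) / det(I−A) ≈
  [   1.0938     0.4688     0.4018]
  [   0.3125     1.5625     0.6250]
  [   0.0000     0.0000     1.4286]
The output multiplier for sector j is the column-j sum of the Leontief inverse (I − A)⁻¹ = adj(I−A) / det(I−A).
Column 2 of adj(I−A): (0.2100, 0.7000, 0.0000); det(I−A) = 0.4480.
m_2 = (0.2100 + 0.7000 + 0.0000) / 0.4480 = 0.91 / 0.4480 ≈ 2.031.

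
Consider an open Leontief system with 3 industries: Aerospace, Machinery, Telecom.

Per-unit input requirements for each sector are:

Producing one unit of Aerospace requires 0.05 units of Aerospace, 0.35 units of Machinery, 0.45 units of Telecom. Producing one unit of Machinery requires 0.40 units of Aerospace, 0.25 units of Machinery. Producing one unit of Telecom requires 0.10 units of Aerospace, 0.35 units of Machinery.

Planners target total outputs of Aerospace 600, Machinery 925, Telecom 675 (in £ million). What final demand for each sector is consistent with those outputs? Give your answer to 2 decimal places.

d_1 = 132.50, d_2 = 247.50, d_3 = 405.00

I − A =
  [   0.95    -0.40    -0.10]
  [  -0.35     0.75    -0.35]
  [  -0.45     0.00     1.00]
d = (I − A) x:
  d_1 = (+0.95)·600 + (-0.40)·925 + (-0.10)·675 = 132.50
  d_2 = (-0.35)·600 + (+0.75)·925 + (-0.35)·675 = 247.50
  d_3 = (-0.45)·600 + (+0.00)·925 + (+1.00)·675 = 405.00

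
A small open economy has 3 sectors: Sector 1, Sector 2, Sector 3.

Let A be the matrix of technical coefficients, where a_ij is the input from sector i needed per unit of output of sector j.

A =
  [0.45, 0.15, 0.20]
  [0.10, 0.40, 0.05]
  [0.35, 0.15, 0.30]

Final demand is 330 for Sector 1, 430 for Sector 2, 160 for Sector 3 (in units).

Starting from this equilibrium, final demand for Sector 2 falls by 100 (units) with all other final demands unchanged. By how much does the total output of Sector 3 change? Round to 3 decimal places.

I − A =
  [   0.55    -0.15    -0.20]
  [  -0.10     0.60    -0.05]
  [  -0.35    -0.15     0.70]
Cofactors of I−A, C_ij = (−1)^(i+j)·(minor ij) (rows/columns in the sector order above):
  C_11 = (0.60)(0.70) − (-0.05)(-0.15) = 0.4125
  C_12 = −[(-0.10)(0.70) − (-0.05)(-0.35)] = 0.0875
  C_13 = (-0.10)(-0.15) − (0.60)(-0.35) = 0.2250
  C_21 = −[(-0.15)(0.70) − (-0.20)(-0.15)] = 0.1350
  C_22 = (0.55)(0.70) − (-0.20)(-0.35) = 0.3150
  C_23 = −[(0.55)(-0.15) − (-0.15)(-0.35)] = 0.1350
  C_31 = (-0.15)(-0.05) − (-0.20)(0.60) = 0.1275
  C_32 = −[(0.55)(-0.05) − (-0.20)(-0.10)] = 0.0475
  C_33 = (0.55)(0.60) − (-0.15)(-0.10) = 0.3150
det(I−A) = Σ_j (I−A)_1j·C_1j = (0.55)(0.4125) + (-0.15)(0.0875) + (-0.20)(0.2250) = 0.16875
adj(I−A) = Cᵀ =
  [ 0.4125   0.1350   0.1275]
  [ 0.0875   0.3150   0.0475]
  [ 0.2250   0.1350   0.3150]
(I − A)⁻¹ = adj(I−A) / det(I−A) ≈
  [   2.4444     0.8000     0.7556]
  [   0.5185     1.8667     0.2815]
  [   1.3333     0.8000     1.8667]
Δx = (I − A)⁻¹ Δd with Δd having -100 in the Sector 2 component and 0 elsewhere.
So Δx_3 = L_32 · (-100), where L_32 = adj(I−A)_32 / det(I−A) = 0.1350 / 0.16875.
Δx_3 = 0.1350 × (-100) / 0.16875 = -13.50 / 0.16875 = -80.000.

Δx_3 = -80.000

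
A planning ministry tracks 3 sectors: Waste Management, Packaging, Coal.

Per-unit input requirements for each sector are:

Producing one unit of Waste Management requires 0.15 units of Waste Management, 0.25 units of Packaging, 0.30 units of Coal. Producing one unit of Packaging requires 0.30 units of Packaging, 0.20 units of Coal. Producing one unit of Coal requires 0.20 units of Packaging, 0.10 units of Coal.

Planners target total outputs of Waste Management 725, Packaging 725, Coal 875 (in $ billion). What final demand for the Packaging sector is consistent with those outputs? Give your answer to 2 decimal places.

I − A =
  [   0.85     0.00     0.00]
  [  -0.25     0.70    -0.20]
  [  -0.30    -0.20     0.90]
d = (I − A) x:
  d_W = (+0.85)·725 + (+0.00)·725 + (+0.00)·875 = 616.25
  d_P = (-0.25)·725 + (+0.70)·725 + (-0.20)·875 = 151.25
  d_C = (-0.30)·725 + (-0.20)·725 + (+0.90)·875 = 425.00

d_P = 151.25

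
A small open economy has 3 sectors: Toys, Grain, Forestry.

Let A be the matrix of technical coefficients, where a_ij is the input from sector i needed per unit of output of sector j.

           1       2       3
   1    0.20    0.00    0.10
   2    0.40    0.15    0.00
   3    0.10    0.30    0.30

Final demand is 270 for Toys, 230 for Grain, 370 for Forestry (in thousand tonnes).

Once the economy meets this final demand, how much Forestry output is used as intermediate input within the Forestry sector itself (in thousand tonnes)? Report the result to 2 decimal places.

z_33 = 238.52

I − A =
  [   0.80     0.00    -0.10]
  [  -0.40     0.85     0.00]
  [  -0.10    -0.30     0.70]
Cofactors of I−A, C_ij = (−1)^(i+j)·(minor ij) (rows/columns in the sector order above):
  C_11 = (0.85)(0.70) − (0.00)(-0.30) = 0.5950
  C_12 = −[(-0.40)(0.70) − (0.00)(-0.10)] = 0.2800
  C_13 = (-0.40)(-0.30) − (0.85)(-0.10) = 0.2050
  C_21 = −[(0.00)(0.70) − (-0.10)(-0.30)] = 0.0300
  C_22 = (0.80)(0.70) − (-0.10)(-0.10) = 0.5500
  C_23 = −[(0.80)(-0.30) − (0.00)(-0.10)] = 0.2400
  C_31 = (0.00)(0.00) − (-0.10)(0.85) = 0.0850
  C_32 = −[(0.80)(0.00) − (-0.10)(-0.40)] = 0.0400
  C_33 = (0.80)(0.85) − (0.00)(-0.40) = 0.6800
det(I−A) = Σ_j (I−A)_1j·C_1j = (0.80)(0.5950) + (0.00)(0.2800) + (-0.10)(0.2050) = 0.4555
adj(I−A) = Cᵀ =
  [ 0.5950   0.0300   0.0850]
  [ 0.2800   0.5500   0.0400]
  [ 0.2050   0.2400   0.6800]
(I − A)⁻¹ = adj(I−A) / det(I−A) ≈
  [   1.3063     0.0659     0.1866]
  [   0.6147     1.2075     0.0878]
  [   0.4501     0.5269     1.4929]
First solve x = (I − A)⁻¹ d = adj(I−A)·d / det(I−A); in particular x_3 = (0.2050·270 + 0.2400·230 + 0.6800·370) / 0.4555 = 362.15 / 0.4555 ≈ 795.0604.
Intermediate flow from 3 to 3: z_33 = a_33 · x_3 = 0.30 × 362.15 / 0.4555 = 108.645 / 0.4555 ≈ 238.52.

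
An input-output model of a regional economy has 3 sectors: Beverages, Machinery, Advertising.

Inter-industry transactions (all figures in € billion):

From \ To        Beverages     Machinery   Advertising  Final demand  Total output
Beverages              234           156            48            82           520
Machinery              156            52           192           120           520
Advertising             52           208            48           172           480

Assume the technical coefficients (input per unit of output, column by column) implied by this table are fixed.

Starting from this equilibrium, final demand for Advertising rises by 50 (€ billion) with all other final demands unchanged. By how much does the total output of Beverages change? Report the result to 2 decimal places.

Δx_1 = 43.12

Technical coefficients a_ij = z_ij / X_j:
  a_11 = 234/520 = 0.45, a_21 = 156/520 = 0.30, a_31 = 52/520 = 0.10
  a_12 = 156/520 = 0.30, a_22 = 52/520 = 0.10, a_32 = 208/520 = 0.40
  a_13 = 48/480 = 0.10, a_23 = 192/480 = 0.40, a_33 = 48/480 = 0.10
I − A =
  [   0.55    -0.30    -0.10]
  [  -0.30     0.90    -0.40]
  [  -0.10    -0.40     0.90]
Cofactors of I−A, C_ij = (−1)^(i+j)·(minor ij) (rows/columns in the sector order above):
  C_11 = (0.90)(0.90) − (-0.40)(-0.40) = 0.6500
  C_12 = −[(-0.30)(0.90) − (-0.40)(-0.10)] = 0.3100
  C_13 = (-0.30)(-0.40) − (0.90)(-0.10) = 0.2100
  C_21 = −[(-0.30)(0.90) − (-0.10)(-0.40)] = 0.3100
  C_22 = (0.55)(0.90) − (-0.10)(-0.10) = 0.4850
  C_23 = −[(0.55)(-0.40) − (-0.30)(-0.10)] = 0.2500
  C_31 = (-0.30)(-0.40) − (-0.10)(0.90) = 0.2100
  C_32 = −[(0.55)(-0.40) − (-0.10)(-0.30)] = 0.2500
  C_33 = (0.55)(0.90) − (-0.30)(-0.30) = 0.4050
det(I−A) = Σ_j (I−A)_1j·C_1j = (0.55)(0.6500) + (-0.30)(0.3100) + (-0.10)(0.2100) = 0.2435
adj(I−A) = Cᵀ =
  [ 0.6500   0.3100   0.2100]
  [ 0.3100   0.4850   0.2500]
  [ 0.2100   0.2500   0.4050]
(I − A)⁻¹ = adj(I−A) / det(I−A) ≈
  [   2.6694     1.2731     0.8624]
  [   1.2731     1.9918     1.0267]
  [   0.8624     1.0267     1.6632]
Δx = (I − A)⁻¹ Δd with Δd having +50 in the Advertising component and 0 elsewhere.
So Δx_1 = L_13 · (+50), where L_13 = adj(I−A)_13 / det(I−A) = 0.2100 / 0.2435.
Δx_1 = 0.2100 × (+50) / 0.2435 = 10.50 / 0.2435 ≈ 43.12.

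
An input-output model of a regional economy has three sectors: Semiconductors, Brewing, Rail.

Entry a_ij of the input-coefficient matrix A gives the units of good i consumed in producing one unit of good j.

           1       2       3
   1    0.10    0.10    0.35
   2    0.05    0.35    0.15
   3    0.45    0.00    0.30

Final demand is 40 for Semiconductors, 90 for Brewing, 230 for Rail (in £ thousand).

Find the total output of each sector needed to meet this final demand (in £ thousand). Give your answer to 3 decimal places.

x_1 = 270.400, x_2 = 275.200, x_3 = 502.400

I − A =
  [   0.90    -0.10    -0.35]
  [  -0.05     0.65    -0.15]
  [  -0.45     0.00     0.70]
Cofactors of I−A, C_ij = (−1)^(i+j)·(minor ij) (rows/columns in the sector order above):
  C_11 = (0.65)(0.70) − (-0.15)(0.00) = 0.4550
  C_12 = −[(-0.05)(0.70) − (-0.15)(-0.45)] = 0.1025
  C_13 = (-0.05)(0.00) − (0.65)(-0.45) = 0.2925
  C_21 = −[(-0.10)(0.70) − (-0.35)(0.00)] = 0.0700
  C_22 = (0.90)(0.70) − (-0.35)(-0.45) = 0.4725
  C_23 = −[(0.90)(0.00) − (-0.10)(-0.45)] = 0.0450
  C_31 = (-0.10)(-0.15) − (-0.35)(0.65) = 0.2425
  C_32 = −[(0.90)(-0.15) − (-0.35)(-0.05)] = 0.1525
  C_33 = (0.90)(0.65) − (-0.10)(-0.05) = 0.5800
det(I−A) = Σ_j (I−A)_1j·C_1j = (0.90)(0.4550) + (-0.10)(0.1025) + (-0.35)(0.2925) = 0.296875
adj(I−A) = Cᵀ =
  [ 0.4550   0.0700   0.2425]
  [ 0.1025   0.4725   0.1525]
  [ 0.2925   0.0450   0.5800]
(I − A)⁻¹ = adj(I−A) / det(I−A) ≈
  [   1.5326     0.2358     0.8168]
  [   0.3453     1.5916     0.5137]
  [   0.9853     0.1516     1.9537]
x = (I − A)⁻¹ d = adj(I−A)·d / det(I−A), with det(I−A) = 0.296875:
  x_1 = (0.4550·40 + 0.0700·90 + 0.2425·230) / 0.296875 = 80.275 / 0.296875 = 270.400
  x_2 = (0.1025·40 + 0.4725·90 + 0.1525·230) / 0.296875 = 81.70 / 0.296875 = 275.200
  x_3 = (0.2925·40 + 0.0450·90 + 0.5800·230) / 0.296875 = 149.15 / 0.296875 = 502.400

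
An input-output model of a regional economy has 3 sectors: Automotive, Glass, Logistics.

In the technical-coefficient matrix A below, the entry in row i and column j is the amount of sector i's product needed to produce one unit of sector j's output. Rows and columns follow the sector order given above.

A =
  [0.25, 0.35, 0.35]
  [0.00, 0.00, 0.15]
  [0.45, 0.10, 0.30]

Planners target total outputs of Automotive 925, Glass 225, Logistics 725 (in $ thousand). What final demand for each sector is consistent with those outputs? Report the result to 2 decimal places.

d_A = 361.25, d_G = 116.25, d_L = 68.75

I − A =
  [   0.75    -0.35    -0.35]
  [   0.00     1.00    -0.15]
  [  -0.45    -0.10     0.70]
d = (I − A) x:
  d_A = (+0.75)·925 + (-0.35)·225 + (-0.35)·725 = 361.25
  d_G = (+0.00)·925 + (+1.00)·225 + (-0.15)·725 = 116.25
  d_L = (-0.45)·925 + (-0.10)·225 + (+0.70)·725 = 68.75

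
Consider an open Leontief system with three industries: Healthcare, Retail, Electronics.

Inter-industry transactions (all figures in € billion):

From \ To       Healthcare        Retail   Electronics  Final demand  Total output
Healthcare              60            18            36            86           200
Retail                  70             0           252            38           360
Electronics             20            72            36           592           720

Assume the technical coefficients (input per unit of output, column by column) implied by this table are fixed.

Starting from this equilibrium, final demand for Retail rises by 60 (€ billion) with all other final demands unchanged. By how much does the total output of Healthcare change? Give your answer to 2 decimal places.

Technical coefficients a_ij = z_ij / X_j:
  a_11 = 60/200 = 0.30, a_21 = 70/200 = 0.35, a_31 = 20/200 = 0.10
  a_12 = 18/360 = 0.05, a_22 = 0/360 = 0.00, a_32 = 72/360 = 0.20
  a_13 = 36/720 = 0.05, a_23 = 252/720 = 0.35, a_33 = 36/720 = 0.05
I − A =
  [   0.70    -0.05    -0.05]
  [  -0.35     1.00    -0.35]
  [  -0.10    -0.20     0.95]
Cofactors of I−A, C_ij = (−1)^(i+j)·(minor ij) (rows/columns in the sector order above):
  C_11 = (1.00)(0.95) − (-0.35)(-0.20) = 0.8800
  C_12 = −[(-0.35)(0.95) − (-0.35)(-0.10)] = 0.3675
  C_13 = (-0.35)(-0.20) − (1.00)(-0.10) = 0.1700
  C_21 = −[(-0.05)(0.95) − (-0.05)(-0.20)] = 0.0575
  C_22 = (0.70)(0.95) − (-0.05)(-0.10) = 0.6600
  C_23 = −[(0.70)(-0.20) − (-0.05)(-0.10)] = 0.1450
  C_31 = (-0.05)(-0.35) − (-0.05)(1.00) = 0.0675
  C_32 = −[(0.70)(-0.35) − (-0.05)(-0.35)] = 0.2625
  C_33 = (0.70)(1.00) − (-0.05)(-0.35) = 0.6825
det(I−A) = Σ_j (I−A)_1j·C_1j = (0.70)(0.8800) + (-0.05)(0.3675) + (-0.05)(0.1700) = 0.589125
adj(I−A) = Cᵀ =
  [ 0.8800   0.0575   0.0675]
  [ 0.3675   0.6600   0.2625]
  [ 0.1700   0.1450   0.6825]
(I − A)⁻¹ = adj(I−A) / det(I−A) ≈
  [   1.4937     0.0976     0.1146]
  [   0.6238     1.1203     0.4456]
  [   0.2886     0.2461     1.1585]
Δx = (I − A)⁻¹ Δd with Δd having +60 in the Retail component and 0 elsewhere.
So Δx_1 = L_12 · (+60), where L_12 = adj(I−A)_12 / det(I−A) = 0.0575 / 0.589125.
Δx_1 = 0.0575 × (+60) / 0.589125 = 3.45 / 0.589125 ≈ 5.86.

Δx_1 = 5.86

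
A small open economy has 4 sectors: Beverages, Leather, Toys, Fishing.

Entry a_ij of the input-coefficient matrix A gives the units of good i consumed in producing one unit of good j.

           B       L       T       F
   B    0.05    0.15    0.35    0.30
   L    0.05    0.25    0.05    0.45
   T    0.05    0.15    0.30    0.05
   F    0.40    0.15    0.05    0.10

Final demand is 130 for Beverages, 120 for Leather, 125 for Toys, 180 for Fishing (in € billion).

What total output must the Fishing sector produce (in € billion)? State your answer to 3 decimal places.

I − A =
  [   0.95    -0.15    -0.35    -0.30]
  [  -0.05     0.75    -0.05    -0.45]
  [  -0.05    -0.15     0.70    -0.05]
  [  -0.40    -0.15    -0.05     0.90]
Compute the cofactors C_ij = (−1)^(i+j)·(3×3 minor ij) of I−A; the adjugate is their transpose:
adj(I−A) = Cᵀ =
  [ 0.412875   0.177750   0.236250   0.239625]
  [ 0.161750   0.488625   0.137625   0.305875]
  [ 0.079500   0.129375   0.451125   0.116250]
  [ 0.214875   0.167625   0.153000   0.470250]
det(I−A) = Σ_j (I−A)_1j·C_1j = (0.95)(0.412875) + (-0.15)(0.161750) + (-0.35)(0.079500) + (-0.30)(0.214875) = 0.27568125
(I − A)⁻¹ = adj(I−A) / det(I−A) ≈
  [   1.4977     0.6448     0.8570     0.8692]
  [   0.5867     1.7724     0.4992     1.1095]
  [   0.2884     0.4693     1.6364     0.4217]
  [   0.7794     0.6080     0.5550     1.7058]
x = (I − A)⁻¹ d = adj(I−A)·d / det(I−A), with det(I−A) = 0.27568125:
  x_B = (0.412875·130 + 0.177750·120 + 0.236250·125 + 0.239625·180) / 0.27568125 = 147.6675 / 0.27568125 ≈ 535.646
  x_L = (0.161750·130 + 0.488625·120 + 0.137625·125 + 0.305875·180) / 0.27568125 = 151.923125 / 0.27568125 ≈ 551.083
  x_T = (0.079500·130 + 0.129375·120 + 0.451125·125 + 0.116250·180) / 0.27568125 = 103.175625 / 0.27568125 ≈ 374.257
  x_F = (0.214875·130 + 0.167625·120 + 0.153000·125 + 0.470250·180) / 0.27568125 = 151.81875 / 0.27568125 ≈ 550.704

x_F = 550.704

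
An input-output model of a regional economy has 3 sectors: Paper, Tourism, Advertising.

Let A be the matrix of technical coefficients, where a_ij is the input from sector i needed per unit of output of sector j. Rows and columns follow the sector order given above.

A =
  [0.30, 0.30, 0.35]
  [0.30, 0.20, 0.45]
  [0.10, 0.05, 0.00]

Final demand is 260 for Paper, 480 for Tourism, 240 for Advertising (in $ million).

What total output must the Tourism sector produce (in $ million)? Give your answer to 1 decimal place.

x_2 = 1250.8

I − A =
  [   0.70    -0.30    -0.35]
  [  -0.30     0.80    -0.45]
  [  -0.10    -0.05     1.00]
Cofactors of I−A, C_ij = (−1)^(i+j)·(minor ij) (rows/columns in the sector order above):
  C_11 = (0.80)(1.00) − (-0.45)(-0.05) = 0.7775
  C_12 = −[(-0.30)(1.00) − (-0.45)(-0.10)] = 0.3450
  C_13 = (-0.30)(-0.05) − (0.80)(-0.10) = 0.0950
  C_21 = −[(-0.30)(1.00) − (-0.35)(-0.05)] = 0.3175
  C_22 = (0.70)(1.00) − (-0.35)(-0.10) = 0.6650
  C_23 = −[(0.70)(-0.05) − (-0.30)(-0.10)] = 0.0650
  C_31 = (-0.30)(-0.45) − (-0.35)(0.80) = 0.4150
  C_32 = −[(0.70)(-0.45) − (-0.35)(-0.30)] = 0.4200
  C_33 = (0.70)(0.80) − (-0.30)(-0.30) = 0.4700
det(I−A) = Σ_j (I−A)_1j·C_1j = (0.70)(0.7775) + (-0.30)(0.3450) + (-0.35)(0.0950) = 0.4075
adj(I−A) = Cᵀ =
  [ 0.7775   0.3175   0.4150]
  [ 0.3450   0.6650   0.4200]
  [ 0.0950   0.0650   0.4700]
(I − A)⁻¹ = adj(I−A) / det(I−A) ≈
  [   1.9080     0.7791     1.0184]
  [   0.8466     1.6319     1.0307]
  [   0.2331     0.1595     1.1534]
x = (I − A)⁻¹ d = adj(I−A)·d / det(I−A), with det(I−A) = 0.4075:
  x_1 = (0.7775·260 + 0.3175·480 + 0.4150·240) / 0.4075 = 454.15 / 0.4075 ≈ 1114.5
  x_2 = (0.3450·260 + 0.6650·480 + 0.4200·240) / 0.4075 = 509.70 / 0.4075 ≈ 1250.8
  x_3 = (0.0950·260 + 0.0650·480 + 0.4700·240) / 0.4075 = 168.70 / 0.4075 ≈ 414.0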